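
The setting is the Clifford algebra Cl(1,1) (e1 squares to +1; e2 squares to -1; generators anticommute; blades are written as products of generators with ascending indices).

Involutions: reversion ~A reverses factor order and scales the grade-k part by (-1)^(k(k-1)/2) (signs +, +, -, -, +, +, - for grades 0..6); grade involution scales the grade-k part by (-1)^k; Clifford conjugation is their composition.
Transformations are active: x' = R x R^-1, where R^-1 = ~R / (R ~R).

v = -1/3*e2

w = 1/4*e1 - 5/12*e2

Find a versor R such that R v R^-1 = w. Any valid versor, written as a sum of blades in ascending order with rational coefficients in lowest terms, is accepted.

Here q(v) = q(w) = -1/9; the classical choice R = v + w = 1/4*e1 - 3/4*e2 then realises v -> w under the sandwich.
Answer: 1/4*e1 - 3/4*e2


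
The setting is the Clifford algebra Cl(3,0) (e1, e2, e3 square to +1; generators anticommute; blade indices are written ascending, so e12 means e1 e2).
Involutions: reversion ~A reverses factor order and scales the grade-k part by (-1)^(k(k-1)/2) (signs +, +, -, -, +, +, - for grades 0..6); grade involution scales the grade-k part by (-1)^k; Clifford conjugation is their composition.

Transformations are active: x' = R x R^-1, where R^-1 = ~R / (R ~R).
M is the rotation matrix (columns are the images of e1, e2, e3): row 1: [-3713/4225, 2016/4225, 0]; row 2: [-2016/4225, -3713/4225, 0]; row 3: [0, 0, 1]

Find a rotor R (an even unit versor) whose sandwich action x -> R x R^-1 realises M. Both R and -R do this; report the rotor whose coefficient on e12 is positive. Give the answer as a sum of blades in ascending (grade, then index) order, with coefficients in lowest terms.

Method: write R = a + b12*e12 + b13*e13 + b23*e23 with a^2 + b12^2 + b13^2 + b23^2 = 1 (so R^-1 = ~R). Expanding the columns R e_j ~R gives tr M = 4a^2 - 1 and, from the antisymmetric part, M21 - M12 = -4a*b12, M13 - M31 = 4a*b13, M32 - M23 = -4a*b23.
Here tr M = -3201/4225, so a^2 = (1 + tr M)/4 = 256/4225 and a = ±16/65. Taking a = 16/65: M21 - M12 = -4032/4225, M13 - M31 = 0, M32 - M23 = 0, giving b12 = 63/65, b13 = 0, b23 = 0, i.e. R = 16/65 + 63/65*e12.
Its e12 coefficient is already positive.
Answer: 16/65 + 63/65*e12. Note: both R and -R realise this M (trace -3201/4225); the covering map identifies them, and the e12-coefficient sign is the tie-breaker.


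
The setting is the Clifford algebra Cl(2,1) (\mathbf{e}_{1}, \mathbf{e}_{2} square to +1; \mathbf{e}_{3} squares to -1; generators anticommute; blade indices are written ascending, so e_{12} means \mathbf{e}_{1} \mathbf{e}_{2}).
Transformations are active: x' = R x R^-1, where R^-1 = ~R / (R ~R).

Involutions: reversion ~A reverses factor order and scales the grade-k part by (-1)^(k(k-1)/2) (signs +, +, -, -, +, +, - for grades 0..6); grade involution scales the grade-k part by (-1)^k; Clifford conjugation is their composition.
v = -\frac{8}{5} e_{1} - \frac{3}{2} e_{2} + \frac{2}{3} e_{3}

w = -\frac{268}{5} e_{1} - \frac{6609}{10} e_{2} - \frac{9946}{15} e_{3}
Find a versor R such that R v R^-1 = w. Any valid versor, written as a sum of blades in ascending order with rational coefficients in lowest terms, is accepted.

Sketch: the shared square \frac{3929}{900} makes R = v + w = -\frac{276}{5} e_{1} - \frac{3312}{5} e_{2} - \frac{3312}{5} e_{3} the natural versor; its sandwich fixes that direction, negates (v - w)/2, and sends v to w.
Answer: -\frac{276}{5} e_{1} - \frac{3312}{5} e_{2} - \frac{3312}{5} e_{3}


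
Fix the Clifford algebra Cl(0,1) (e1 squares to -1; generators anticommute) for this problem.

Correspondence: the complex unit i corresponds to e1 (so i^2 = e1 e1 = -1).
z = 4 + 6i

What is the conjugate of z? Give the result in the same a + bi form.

In blades: z = 4 + 6*e1.
Conjugation here is Clifford conjugation: the scalar is fixed and the grade-1 and grade-2 blades all flip sign, giving 4 - 6*e1; translating back:
Answer: 4 - 6i


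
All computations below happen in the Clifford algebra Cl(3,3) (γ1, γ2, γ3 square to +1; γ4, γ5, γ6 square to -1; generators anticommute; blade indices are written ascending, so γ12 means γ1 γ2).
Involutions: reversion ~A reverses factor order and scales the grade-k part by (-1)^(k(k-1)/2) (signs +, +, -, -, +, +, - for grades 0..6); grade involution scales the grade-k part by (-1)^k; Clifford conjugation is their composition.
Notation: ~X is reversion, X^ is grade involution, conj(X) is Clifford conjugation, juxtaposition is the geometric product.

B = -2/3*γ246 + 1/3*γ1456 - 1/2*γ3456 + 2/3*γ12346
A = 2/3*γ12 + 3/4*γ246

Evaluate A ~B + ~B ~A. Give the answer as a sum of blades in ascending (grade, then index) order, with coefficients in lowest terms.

first term: -1/2 + 1/2*γ13 - 1/4*γ125 + 4/9*γ146 - 3/8*γ235 - 4/9*γ346 - 2/9*γ2456 - 1/3*γ123456
second term: 1/2 - 1/2*γ13 + 1/4*γ125 + 4/9*γ146 + 3/8*γ235 + 4/9*γ346 - 2/9*γ2456 + 1/3*γ123456
Answer: 8/9*γ146 - 4/9*γ2456


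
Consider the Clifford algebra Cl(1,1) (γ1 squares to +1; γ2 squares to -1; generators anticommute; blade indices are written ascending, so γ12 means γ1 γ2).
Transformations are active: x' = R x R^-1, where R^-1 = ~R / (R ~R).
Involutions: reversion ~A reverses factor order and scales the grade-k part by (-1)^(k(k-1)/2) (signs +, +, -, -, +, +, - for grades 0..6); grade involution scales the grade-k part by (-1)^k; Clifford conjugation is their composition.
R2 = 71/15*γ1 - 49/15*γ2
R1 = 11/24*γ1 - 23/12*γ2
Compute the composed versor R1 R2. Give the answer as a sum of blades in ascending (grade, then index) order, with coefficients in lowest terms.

Distribute over the terms of R1 (each basis-blade product reordered to ascending indices, repeated generators contracted through their squares):
(11/24*γ1) R2 = 781/360 - 539/360*γ12
(-23/12*γ2) R2 = -1127/180 + 1633/180*γ12
Summing the partial products and collecting blades:
Answer: -491/120 + 303/40*γ12


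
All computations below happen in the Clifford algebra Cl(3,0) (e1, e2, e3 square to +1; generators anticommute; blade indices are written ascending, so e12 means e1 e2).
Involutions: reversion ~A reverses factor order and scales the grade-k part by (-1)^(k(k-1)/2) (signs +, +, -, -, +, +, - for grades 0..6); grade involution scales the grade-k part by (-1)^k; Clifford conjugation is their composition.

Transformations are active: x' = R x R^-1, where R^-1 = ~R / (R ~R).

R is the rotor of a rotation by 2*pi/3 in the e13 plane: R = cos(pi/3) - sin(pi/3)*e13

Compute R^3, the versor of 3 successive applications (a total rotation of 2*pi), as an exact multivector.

Because a rotor carries half the rotation angle, composing 3 copies of this e13-plane rotor multiplies the phase: 3*(pi/3) = pi, hence R^3 = cos(pi) - sin(pi)*e13.
cos(pi) = -1 and sin(pi) = 0, so R^3 = -1. The total rotation 2*pi is 1 full turn, so every vector returns to itself, yet the rotor is -1, on the OTHER sheet of the double cover (an odd number of 2*pi turns).
Answer: -1


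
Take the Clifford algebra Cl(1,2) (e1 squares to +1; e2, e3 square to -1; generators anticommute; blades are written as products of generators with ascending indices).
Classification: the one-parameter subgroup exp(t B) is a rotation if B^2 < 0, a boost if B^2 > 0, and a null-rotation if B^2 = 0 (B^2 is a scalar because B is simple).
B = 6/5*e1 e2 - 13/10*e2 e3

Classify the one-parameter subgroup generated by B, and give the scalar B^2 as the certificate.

B^2 term by term: the squares give (6/5)^2*(e1 e2)^2 + (-13/10)^2*(e2 e3)^2 = 36/25*(+1) + 169/100*(-1) = -1/4 (each basis 2-blade squares to minus the product of its generators' squares); cross terms between blades sharing an index anticommute and cancel. So B^2 = -1/4.
Answer: rotation, certificate B^2 = -1/4. Key observation: B^2 = -1/4 is a conjugation invariant, so its sign decides the class regardless of the surface form of B.


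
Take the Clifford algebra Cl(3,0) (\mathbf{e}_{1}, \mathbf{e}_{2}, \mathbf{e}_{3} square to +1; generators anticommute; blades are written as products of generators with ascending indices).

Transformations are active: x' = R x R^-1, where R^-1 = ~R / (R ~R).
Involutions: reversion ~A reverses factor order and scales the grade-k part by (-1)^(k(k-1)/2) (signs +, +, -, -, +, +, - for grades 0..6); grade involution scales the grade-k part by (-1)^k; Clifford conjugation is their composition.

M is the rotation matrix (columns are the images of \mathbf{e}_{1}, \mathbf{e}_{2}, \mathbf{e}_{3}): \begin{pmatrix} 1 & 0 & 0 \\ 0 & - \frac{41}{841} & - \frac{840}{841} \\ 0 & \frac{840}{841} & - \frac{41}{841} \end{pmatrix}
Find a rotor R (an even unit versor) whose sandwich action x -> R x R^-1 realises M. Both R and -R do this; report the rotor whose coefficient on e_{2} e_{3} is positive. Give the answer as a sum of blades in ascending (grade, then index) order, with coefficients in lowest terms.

Method: write R = a + b12*e_{1} e_{2} + b13*e_{1} e_{3} + b23*e_{2} e_{3} with a^2 + b12^2 + b13^2 + b23^2 = 1 (so R^-1 = ~R). Expanding the columns R e_j ~R gives tr M = 4a^2 - 1 and, from the antisymmetric part, M21 - M12 = -4a*b12, M13 - M31 = 4a*b13, M32 - M23 = -4a*b23.
Here tr M = \frac{759}{841}, so a^2 = (1 + tr M)/4 = \frac{400}{841} and a = ±\frac{20}{29}. Taking a = \frac{20}{29}: M21 - M12 = 0, M13 - M31 = 0, M32 - M23 = \frac{1680}{841}, giving b12 = 0, b13 = 0, b23 = -\frac{21}{29}, i.e. R = \frac{20}{29} - \frac{21}{29} e_{2} e_{3}.
Its e_{2} e_{3} coefficient is negative, so report the other preimage -R.
Answer: -\frac{20}{29} + \frac{21}{29} e_{2} e_{3}. Sheet selection: the two-to-one cover makes ±R indistinguishable at the matrix level (trace \frac{759}{841}), so uniqueness comes from the required sign on e_{2} e_{3}.


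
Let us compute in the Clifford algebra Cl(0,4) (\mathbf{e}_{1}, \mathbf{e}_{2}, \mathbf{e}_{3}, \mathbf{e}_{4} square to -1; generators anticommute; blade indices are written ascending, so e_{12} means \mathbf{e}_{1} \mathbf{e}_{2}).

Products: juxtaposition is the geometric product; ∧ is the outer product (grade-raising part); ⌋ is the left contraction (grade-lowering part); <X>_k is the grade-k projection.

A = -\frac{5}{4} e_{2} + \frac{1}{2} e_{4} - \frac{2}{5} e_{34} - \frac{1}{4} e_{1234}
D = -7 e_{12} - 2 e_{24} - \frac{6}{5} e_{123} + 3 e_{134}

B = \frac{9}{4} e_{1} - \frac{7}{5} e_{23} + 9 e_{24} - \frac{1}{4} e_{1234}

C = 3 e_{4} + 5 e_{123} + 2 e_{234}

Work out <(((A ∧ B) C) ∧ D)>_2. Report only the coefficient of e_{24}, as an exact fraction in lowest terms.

step 1: \frac{45}{16} e_{12} - \frac{9}{8} e_{14} - \frac{9}{10} e_{134} - \frac{7}{10} e_{234}
step 2: -\frac{7}{5} + \frac{27}{8} e_{1} - \frac{225}{16} e_{3} + \frac{9}{5} e_{12} + \frac{27}{10} e_{13} - \frac{7}{2} e_{14} + \frac{21}{10} e_{23} + \frac{9}{2} e_{24} + \frac{9}{4} e_{123} + \frac{135}{16} e_{124} - \frac{45}{8} e_{134} - \frac{45}{8} e_{234}
step 3: \frac{49}{5} e_{12} + \frac{14}{5} e_{24} + \frac{40047}{400} e_{123} - \frac{27}{4} e_{124} - \frac{21}{5} e_{134} - \frac{225}{8} e_{234} + \frac{27}{5} e_{1234}
step 4: \frac{49}{5} e_{12} + \frac{14}{5} e_{24}
Answer: \frac{14}{5}


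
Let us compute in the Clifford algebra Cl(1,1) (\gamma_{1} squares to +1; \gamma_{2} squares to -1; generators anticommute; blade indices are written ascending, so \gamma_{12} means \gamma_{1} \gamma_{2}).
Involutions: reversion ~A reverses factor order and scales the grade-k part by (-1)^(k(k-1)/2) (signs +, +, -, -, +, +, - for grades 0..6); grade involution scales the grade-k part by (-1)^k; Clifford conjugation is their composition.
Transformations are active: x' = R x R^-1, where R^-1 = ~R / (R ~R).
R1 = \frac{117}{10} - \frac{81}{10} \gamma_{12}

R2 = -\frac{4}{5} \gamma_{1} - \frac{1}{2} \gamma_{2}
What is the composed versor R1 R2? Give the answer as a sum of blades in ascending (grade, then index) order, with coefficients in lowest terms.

Distribute over the terms of R1 (each basis-blade product reordered to ascending indices, repeated generators contracted through their squares):
(\frac{117}{10}) R2 = -\frac{234}{25} \gamma_{1} - \frac{117}{20} \gamma_{2}
(-\frac{81}{10} \gamma_{12}) R2 = -\frac{81}{20} \gamma_{1} - \frac{162}{25} \gamma_{2}
Summing the partial products and collecting blades:
Answer: -\frac{1341}{100} \gamma_{1} - \frac{1233}{100} \gamma_{2}


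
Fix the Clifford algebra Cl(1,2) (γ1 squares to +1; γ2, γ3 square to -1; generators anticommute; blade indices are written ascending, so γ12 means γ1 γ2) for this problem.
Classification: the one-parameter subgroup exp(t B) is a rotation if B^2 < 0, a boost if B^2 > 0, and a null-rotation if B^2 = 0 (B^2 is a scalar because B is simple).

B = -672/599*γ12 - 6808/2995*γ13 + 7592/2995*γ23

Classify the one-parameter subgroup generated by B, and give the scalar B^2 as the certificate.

B^2 term by term: the squares give (-672/599)^2*(γ12)^2 + (-6808/2995)^2*(γ13)^2 + (7592/2995)^2*(γ23)^2 = 451584/358801*(+1) + 46348864/8970025*(+1) + 57638464/8970025*(-1) = 0 (each basis 2-blade squares to minus the product of its generators' squares); cross terms between blades sharing an index anticommute and cancel. So B^2 = 0.
Answer: null-rotation, certificate B^2 = 0. One invariant decides it: the square 0 survives every conjugation, and its sign is exactly the classification.


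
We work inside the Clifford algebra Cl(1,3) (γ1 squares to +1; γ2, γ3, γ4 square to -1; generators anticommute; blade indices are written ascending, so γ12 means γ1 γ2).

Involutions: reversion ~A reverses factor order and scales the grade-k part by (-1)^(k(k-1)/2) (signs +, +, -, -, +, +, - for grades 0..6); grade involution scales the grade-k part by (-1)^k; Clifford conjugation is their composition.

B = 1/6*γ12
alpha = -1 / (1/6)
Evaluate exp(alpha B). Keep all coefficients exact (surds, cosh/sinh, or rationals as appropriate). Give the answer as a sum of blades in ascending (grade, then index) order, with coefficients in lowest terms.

B^2 = (1/6)^2*(γ12)^2 = 1/36*(+1) = 1/36 (a basis 2-blade squares to minus the product of its generators' squares).
B^2 = 1/36 — the positive square puts this in the hyperbolic regime; l = 1/6, alpha*l = -1, so exp(alpha B) = cosh(-1) + (sinh(-1)/(1/6))*B = cosh(1) + (-6*sinh(1))*B.
Answer: cosh(1) - sinh(1)*γ12


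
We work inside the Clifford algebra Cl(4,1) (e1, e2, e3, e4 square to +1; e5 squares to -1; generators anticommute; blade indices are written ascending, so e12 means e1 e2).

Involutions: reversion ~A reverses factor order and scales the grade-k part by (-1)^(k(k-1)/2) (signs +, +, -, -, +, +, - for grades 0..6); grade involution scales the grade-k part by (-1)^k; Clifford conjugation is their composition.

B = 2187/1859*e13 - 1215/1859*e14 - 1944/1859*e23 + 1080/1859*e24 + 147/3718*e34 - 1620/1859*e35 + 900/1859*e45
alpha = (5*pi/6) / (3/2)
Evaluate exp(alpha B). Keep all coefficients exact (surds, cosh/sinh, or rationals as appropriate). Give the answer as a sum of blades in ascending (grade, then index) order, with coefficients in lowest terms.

B^2 term by term: the squares give (2187/1859)^2*(e13)^2 + (-1215/1859)^2*(e14)^2 + (-1944/1859)^2*(e23)^2 + (1080/1859)^2*(e24)^2 + (147/3718)^2*(e34)^2 + (-1620/1859)^2*(e35)^2 + (900/1859)^2*(e45)^2 = 4782969/3455881*(-1) + 1476225/3455881*(-1) + 3779136/3455881*(-1) + 1166400/3455881*(-1) + 21609/13823524*(-1) + 2624400/3455881*(+1) + 810000/3455881*(+1) = -9/4 (each basis 2-blade squares to minus the product of its generators' squares); cross terms between blades sharing an index anticommute and cancel; the commuting (index-disjoint) pairs give grade-4 terms 2*c*c'*(blade product), which cancel blade by blade — e1234: -4723920/3455881 + 4723920/3455881 = 0; e1345: 3936600/3455881 - 3936600/3455881 = 0; e2345: -3499200/3455881 + 3499200/3455881 = 0 — confirming B is simple. So B^2 = -9/4.
B^2 = -9/4 — a negative square means the series sums to a rotation: l = 3/2, alpha*l = 5*pi/6, so exp(alpha B) = cos(5*pi/6) + (sin(5*pi/6)/(3/2))*B = -sqrt(3)/2 + (1/3)*B.
Answer: -sqrt(3)/2 + 729/1859*e13 - 405/1859*e14 - 648/1859*e23 + 360/1859*e24 + 49/3718*e34 - 540/1859*e35 + 300/1859*e45


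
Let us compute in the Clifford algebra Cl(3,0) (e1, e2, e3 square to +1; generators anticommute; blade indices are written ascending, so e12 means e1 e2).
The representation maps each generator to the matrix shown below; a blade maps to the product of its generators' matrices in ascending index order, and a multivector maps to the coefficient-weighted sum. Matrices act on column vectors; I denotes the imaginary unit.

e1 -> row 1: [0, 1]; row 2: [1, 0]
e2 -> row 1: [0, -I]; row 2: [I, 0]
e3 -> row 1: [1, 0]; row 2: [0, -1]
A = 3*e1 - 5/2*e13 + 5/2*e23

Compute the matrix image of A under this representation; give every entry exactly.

Bivector images (products of the table entries): rho(e13) = rho(e1)rho(e3) = row 1: [0, -1]; row 2: [1, 0]; rho(e23) = rho(e2)rho(e3) = row 1: [0, I]; row 2: [I, 0].
M = (3)*rho(e1) + (-5/2)*rho(e13) + (5/2)*rho(e23), summed entrywise:
Answer: row 1: [0, 11/2 + 5*I/2]; row 2: [1/2 + 5*I/2, 0]


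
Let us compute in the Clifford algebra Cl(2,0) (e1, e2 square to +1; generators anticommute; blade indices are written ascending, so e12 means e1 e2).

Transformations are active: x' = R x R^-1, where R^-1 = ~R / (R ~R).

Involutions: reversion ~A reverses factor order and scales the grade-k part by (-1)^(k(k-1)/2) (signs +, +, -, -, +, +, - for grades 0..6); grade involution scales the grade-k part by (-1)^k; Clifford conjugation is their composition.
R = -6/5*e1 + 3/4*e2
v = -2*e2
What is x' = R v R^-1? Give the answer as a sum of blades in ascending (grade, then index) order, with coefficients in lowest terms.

~R = -6/5*e1 + 3/4*e2, and R ~R = 801/400, so R^-1 = ~R / (801/400).
R v = -3/2 + 12/5*e12
Answer: 160/89*e1 + 78/89*e2


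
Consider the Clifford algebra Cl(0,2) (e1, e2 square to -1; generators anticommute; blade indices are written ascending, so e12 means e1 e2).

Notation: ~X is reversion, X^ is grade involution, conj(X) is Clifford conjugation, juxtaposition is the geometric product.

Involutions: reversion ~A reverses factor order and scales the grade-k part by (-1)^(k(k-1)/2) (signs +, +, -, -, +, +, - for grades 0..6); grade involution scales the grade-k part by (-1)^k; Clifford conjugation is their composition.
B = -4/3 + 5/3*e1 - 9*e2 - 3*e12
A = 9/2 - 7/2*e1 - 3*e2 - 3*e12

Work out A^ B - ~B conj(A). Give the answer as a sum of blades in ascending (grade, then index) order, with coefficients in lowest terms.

first term: 37/6 - 199/6*e1 - 39*e2 - 46*e12
second term: 37/6 - 199/6*e1 - 39*e2 + 46*e12
Answer: -92*e12


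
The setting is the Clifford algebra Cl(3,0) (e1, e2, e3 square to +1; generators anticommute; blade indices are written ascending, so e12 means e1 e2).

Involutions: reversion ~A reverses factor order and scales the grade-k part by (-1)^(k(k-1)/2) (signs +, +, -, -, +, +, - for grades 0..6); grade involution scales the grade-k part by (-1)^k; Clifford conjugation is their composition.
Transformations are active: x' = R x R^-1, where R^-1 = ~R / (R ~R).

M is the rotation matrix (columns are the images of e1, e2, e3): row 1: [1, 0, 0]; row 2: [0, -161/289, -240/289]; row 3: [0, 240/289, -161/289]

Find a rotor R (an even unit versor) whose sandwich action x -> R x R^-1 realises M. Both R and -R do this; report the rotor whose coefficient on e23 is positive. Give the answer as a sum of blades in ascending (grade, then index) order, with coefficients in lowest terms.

Method: write R = a + b12*e12 + b13*e13 + b23*e23 with a^2 + b12^2 + b13^2 + b23^2 = 1 (so R^-1 = ~R). Expanding the columns R e_j ~R gives tr M = 4a^2 - 1 and, from the antisymmetric part, M21 - M12 = -4a*b12, M13 - M31 = 4a*b13, M32 - M23 = -4a*b23.
Here tr M = -33/289, so a^2 = (1 + tr M)/4 = 64/289 and a = ±8/17. Taking a = 8/17: M21 - M12 = 0, M13 - M31 = 0, M32 - M23 = 480/289, giving b12 = 0, b13 = 0, b23 = -15/17, i.e. R = 8/17 - 15/17*e23.
Its e23 coefficient is negative, so report the other preimage -R.
Answer: -8/17 + 15/17*e23. Recall the cover is two-to-one: with M of trace -33/289, both preimages act alike, and the stated e23 sign chooses the sheet.


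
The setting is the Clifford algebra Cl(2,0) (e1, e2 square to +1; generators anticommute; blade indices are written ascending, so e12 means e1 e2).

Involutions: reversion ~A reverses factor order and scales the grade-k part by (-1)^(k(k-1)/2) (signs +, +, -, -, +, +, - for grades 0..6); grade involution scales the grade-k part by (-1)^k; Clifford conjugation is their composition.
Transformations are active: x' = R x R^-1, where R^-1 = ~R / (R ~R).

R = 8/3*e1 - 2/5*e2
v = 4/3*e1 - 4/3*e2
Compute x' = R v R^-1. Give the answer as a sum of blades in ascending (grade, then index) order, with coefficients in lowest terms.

~R = 8/3*e1 - 2/5*e2, and R ~R = 1636/225, so R^-1 = ~R / (1636/225).
R v = 184/45 - 136/45*e12
Answer: 2044/1227*e1 + 1084/1227*e2


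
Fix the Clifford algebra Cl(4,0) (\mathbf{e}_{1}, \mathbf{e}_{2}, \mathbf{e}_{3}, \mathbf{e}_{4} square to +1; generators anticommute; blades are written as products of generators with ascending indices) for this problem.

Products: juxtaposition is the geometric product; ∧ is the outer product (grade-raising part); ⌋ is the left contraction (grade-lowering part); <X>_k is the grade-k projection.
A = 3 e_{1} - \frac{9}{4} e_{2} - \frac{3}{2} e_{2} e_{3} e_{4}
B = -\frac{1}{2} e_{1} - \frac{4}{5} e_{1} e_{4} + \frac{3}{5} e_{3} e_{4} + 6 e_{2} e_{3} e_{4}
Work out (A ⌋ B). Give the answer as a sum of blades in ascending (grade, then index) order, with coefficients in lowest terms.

step 1: \frac{15}{2} - \frac{12}{5} e_{4} - \frac{27}{2} e_{3} e_{4}
Answer: \frac{15}{2} - \frac{12}{5} e_{4} - \frac{27}{2} e_{3} e_{4}


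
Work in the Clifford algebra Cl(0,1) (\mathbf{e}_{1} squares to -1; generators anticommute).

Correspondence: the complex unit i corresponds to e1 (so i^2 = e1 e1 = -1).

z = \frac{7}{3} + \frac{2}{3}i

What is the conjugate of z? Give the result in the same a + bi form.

In blades: z = \frac{7}{3} + \frac{2}{3} e_{1}.
Conjugation here is Clifford conjugation: the scalar is fixed and the grade-1 and grade-2 blades all flip sign, giving \frac{7}{3} - \frac{2}{3} e_{1}; translating back:
Answer: \frac{7}{3} - \frac{2}{3}i


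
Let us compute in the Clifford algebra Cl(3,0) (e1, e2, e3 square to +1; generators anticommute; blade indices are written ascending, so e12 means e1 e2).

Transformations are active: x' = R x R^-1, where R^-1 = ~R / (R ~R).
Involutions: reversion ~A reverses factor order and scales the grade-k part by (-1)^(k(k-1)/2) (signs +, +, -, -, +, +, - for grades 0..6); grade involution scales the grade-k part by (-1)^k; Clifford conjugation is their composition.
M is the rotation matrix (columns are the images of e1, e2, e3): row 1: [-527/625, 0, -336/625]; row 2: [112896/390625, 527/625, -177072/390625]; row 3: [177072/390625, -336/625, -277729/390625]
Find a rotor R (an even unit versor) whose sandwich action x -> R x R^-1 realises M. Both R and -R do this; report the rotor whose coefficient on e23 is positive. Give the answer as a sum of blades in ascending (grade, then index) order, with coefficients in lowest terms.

Method: write R = a + b12*e12 + b13*e13 + b23*e23 with a^2 + b12^2 + b13^2 + b23^2 = 1 (so R^-1 = ~R). Expanding the columns R e_j ~R gives tr M = 4a^2 - 1 and, from the antisymmetric part, M21 - M12 = -4a*b12, M13 - M31 = 4a*b13, M32 - M23 = -4a*b23.
Here tr M = -277729/390625, so a^2 = (1 + tr M)/4 = 28224/390625 and a = ±168/625. Taking a = 168/625: M21 - M12 = 112896/390625, M13 - M31 = -387072/390625, M32 - M23 = -32928/390625, giving b12 = -168/625, b13 = -576/625, b23 = 49/625, i.e. R = 168/625 - 168/625*e12 - 576/625*e13 + 49/625*e23.
Its e23 coefficient is already positive.
Answer: 168/625 - 168/625*e12 - 576/625*e13 + 49/625*e23. Recall the cover is two-to-one: with M of trace -277729/390625, both preimages act alike, and the stated e23 sign chooses the sheet.


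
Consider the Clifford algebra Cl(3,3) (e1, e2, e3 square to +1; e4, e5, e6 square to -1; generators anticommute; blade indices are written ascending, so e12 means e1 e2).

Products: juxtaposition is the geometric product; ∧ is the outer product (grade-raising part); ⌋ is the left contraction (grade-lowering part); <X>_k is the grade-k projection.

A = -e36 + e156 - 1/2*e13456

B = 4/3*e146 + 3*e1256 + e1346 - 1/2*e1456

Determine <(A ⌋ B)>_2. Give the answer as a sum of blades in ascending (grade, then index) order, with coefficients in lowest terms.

step 1: -3*e2 + 1/2*e4 + e14
step 2: e14
Answer: e14


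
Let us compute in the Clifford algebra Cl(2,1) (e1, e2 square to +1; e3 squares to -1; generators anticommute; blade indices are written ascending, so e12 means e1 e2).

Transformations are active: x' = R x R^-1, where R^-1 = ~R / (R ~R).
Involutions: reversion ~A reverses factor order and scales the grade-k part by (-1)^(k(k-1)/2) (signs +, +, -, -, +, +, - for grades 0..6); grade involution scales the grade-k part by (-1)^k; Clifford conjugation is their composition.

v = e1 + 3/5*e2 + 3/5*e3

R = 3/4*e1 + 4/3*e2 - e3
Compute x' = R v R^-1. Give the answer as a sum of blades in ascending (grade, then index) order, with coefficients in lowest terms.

~R = 3/4*e1 + 4/3*e2 - e3, and R ~R = 193/144, so R^-1 = ~R / (193/144).
R v = 43/20 - 53/60*e12 + 29/20*e13 + 7/5*e23
Answer: 1357/965*e1 + 3549/965*e2 - 735/193*e3


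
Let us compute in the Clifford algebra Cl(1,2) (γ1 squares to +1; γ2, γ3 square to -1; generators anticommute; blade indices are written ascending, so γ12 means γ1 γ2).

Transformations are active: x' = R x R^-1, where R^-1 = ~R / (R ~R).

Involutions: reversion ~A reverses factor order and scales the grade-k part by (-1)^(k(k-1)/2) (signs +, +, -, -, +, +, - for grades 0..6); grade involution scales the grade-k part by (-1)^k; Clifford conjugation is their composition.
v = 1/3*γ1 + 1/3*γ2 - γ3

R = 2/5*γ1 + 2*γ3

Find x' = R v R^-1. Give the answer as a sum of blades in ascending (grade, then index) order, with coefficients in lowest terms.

~R = 2/5*γ1 + 2*γ3, and R ~R = -96/25, so R^-1 = ~R / (-96/25).
R v = 32/15 + 2/15*γ12 - 16/15*γ13 - 2/3*γ23
Answer: -7/9*γ1 - 1/3*γ2 - 11/9*γ3


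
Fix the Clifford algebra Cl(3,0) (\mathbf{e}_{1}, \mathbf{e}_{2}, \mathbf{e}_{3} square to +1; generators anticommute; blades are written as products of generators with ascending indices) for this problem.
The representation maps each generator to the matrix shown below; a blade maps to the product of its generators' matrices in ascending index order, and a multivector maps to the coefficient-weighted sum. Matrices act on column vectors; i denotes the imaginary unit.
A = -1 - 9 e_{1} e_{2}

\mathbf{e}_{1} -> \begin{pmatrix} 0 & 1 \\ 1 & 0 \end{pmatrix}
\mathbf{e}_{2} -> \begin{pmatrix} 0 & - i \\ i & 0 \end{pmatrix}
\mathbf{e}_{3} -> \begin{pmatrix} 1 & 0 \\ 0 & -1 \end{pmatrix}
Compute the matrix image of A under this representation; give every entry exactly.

Bivector images (products of the table entries): rho(e_{1} e_{2}) = rho(\mathbf{e}_{1})rho(\mathbf{e}_{2}) = \begin{pmatrix} i & 0 \\ 0 & - i \end{pmatrix}.
M = (-1)*1 + (-9)*rho(e_{1} e_{2}), summed entrywise (1 is the identity matrix):
Answer: \begin{pmatrix} -1 - 9 i & 0 \\ 0 & -1 + 9 i \end{pmatrix}


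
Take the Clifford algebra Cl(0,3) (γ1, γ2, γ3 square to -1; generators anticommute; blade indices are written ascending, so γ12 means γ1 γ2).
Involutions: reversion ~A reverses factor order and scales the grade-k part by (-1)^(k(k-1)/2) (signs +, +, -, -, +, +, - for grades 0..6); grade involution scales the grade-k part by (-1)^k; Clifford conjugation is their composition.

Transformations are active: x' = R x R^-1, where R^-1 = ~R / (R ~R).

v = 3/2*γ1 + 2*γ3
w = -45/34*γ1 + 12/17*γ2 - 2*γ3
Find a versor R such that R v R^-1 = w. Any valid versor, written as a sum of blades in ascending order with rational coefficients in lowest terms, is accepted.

Here q(v) = q(w) = -25/4; the classical choice R = v + w = 3/17*γ1 + 12/17*γ2 then realises v -> w under the sandwich.
Answer: 3/17*γ1 + 12/17*γ2


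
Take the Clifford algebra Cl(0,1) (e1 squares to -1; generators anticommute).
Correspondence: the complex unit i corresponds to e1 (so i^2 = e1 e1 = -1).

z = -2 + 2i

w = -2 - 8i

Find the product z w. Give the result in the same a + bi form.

In blades: z = -2 + 2*e1, w = -2 - 8*e1.
Distribute z over w term by term (generator squares from the signature, products reordered to ascending indices): (-2)*w = 4 + 16*e1; (2*e1)*w = 16 - 4*e1.
Sum: 20 + 12*e1; translating back through the correspondence:
Answer: 20 + 12i


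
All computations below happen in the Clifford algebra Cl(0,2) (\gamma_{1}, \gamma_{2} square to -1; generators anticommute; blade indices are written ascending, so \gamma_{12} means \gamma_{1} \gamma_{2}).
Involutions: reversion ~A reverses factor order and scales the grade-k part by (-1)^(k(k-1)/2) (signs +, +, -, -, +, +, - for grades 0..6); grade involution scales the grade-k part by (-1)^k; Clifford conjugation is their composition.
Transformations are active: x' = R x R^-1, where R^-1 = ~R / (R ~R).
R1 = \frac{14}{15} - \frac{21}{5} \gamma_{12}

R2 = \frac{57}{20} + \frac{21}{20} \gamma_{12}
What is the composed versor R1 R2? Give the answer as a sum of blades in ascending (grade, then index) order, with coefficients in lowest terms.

Distribute over the terms of R1 (each basis-blade product reordered to ascending indices, repeated generators contracted through their squares):
(\frac{14}{15}) R2 = \frac{133}{50} + \frac{49}{50} \gamma_{12}
(-\frac{21}{5} \gamma_{12}) R2 = \frac{441}{100} - \frac{1197}{100} \gamma_{12}
Summing the partial products and collecting blades:
Answer: \frac{707}{100} - \frac{1099}{100} \gamma_{12}


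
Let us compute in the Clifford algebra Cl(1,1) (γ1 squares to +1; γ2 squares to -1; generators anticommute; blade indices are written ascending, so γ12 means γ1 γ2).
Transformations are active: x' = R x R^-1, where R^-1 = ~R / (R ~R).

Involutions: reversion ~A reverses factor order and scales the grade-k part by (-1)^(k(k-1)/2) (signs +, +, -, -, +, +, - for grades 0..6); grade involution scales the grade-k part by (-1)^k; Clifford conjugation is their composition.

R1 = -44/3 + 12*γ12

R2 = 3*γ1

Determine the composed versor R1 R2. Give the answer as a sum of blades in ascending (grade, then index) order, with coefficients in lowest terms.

Distribute over the terms of R2 (each basis-blade product reordered to ascending indices, repeated generators contracted through their squares):
R1 (3*γ1) = -44*γ1 - 36*γ2
Answer: -44*γ1 - 36*γ2


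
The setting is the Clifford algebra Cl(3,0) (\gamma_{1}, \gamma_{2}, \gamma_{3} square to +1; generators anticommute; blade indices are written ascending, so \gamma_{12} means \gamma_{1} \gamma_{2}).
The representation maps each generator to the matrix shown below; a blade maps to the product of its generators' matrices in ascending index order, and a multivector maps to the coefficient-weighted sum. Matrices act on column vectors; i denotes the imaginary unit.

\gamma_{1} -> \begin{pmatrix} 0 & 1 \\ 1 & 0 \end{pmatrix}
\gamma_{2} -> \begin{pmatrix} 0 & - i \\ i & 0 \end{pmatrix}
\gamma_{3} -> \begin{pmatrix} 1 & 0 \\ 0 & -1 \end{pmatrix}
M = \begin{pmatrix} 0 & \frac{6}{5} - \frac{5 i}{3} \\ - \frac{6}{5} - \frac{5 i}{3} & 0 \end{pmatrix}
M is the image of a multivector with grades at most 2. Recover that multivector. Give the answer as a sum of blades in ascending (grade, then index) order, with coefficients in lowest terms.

Method: 1, rho(\gamma_{1}), rho(\gamma_{2}), rho(\gamma_{3}) form a trace-orthogonal basis of the 2x2 complex matrices (tr(X Y) = 2 if X = Y, else 0), so M = m0*1 + m1*rho(\gamma_{1}) + m2*rho(\gamma_{2}) + m3*rho(\gamma_{3}) with m0 = tr(M)/2 = 0, m1 = tr(M rho(\gamma_{1}))/2 = - \frac{5 i}{3}, m2 = tr(M rho(\gamma_{2}))/2 = \frac{6 i}{5}, m3 = tr(M rho(\gamma_{3}))/2 = 0.
Multiplying table entries, the bivector images are rho(\gamma_{12}) = i*rho(\gamma_{3}), rho(\gamma_{13}) = -i*rho(\gamma_{2}), rho(\gamma_{23}) = i*rho(\gamma_{1}); with real blade coefficients the real parts of m0..m3 are the coefficients of 1, \gamma_{1}, \gamma_{2}, \gamma_{3} and the imaginary parts give the bivectors (\gamma_{23}: Im m1, \gamma_{13}: -Im m2, \gamma_{12}: Im m3).
Answer: -\frac{6}{5} \gamma_{13} - \frac{5}{3} \gamma_{23}


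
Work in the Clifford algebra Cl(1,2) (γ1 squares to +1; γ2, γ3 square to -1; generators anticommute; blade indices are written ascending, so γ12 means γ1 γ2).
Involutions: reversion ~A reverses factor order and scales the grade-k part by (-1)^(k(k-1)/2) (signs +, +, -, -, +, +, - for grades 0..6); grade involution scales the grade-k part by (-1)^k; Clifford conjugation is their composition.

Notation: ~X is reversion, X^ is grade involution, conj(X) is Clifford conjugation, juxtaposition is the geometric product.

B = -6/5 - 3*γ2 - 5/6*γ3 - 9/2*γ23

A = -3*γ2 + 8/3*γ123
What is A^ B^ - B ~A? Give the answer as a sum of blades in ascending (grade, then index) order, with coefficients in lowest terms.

first term: -9 - 12*γ1 - 18/5*γ2 + 27/2*γ3 + 20/9*γ12 - 8*γ13 + 5/2*γ23 + 16/5*γ123
second term: -9 - 12*γ1 + 18/5*γ2 + 27/2*γ3 - 20/9*γ12 + 8*γ13 - 5/2*γ23 + 16/5*γ123
Answer: -36/5*γ2 + 40/9*γ12 - 16*γ13 + 5*γ23


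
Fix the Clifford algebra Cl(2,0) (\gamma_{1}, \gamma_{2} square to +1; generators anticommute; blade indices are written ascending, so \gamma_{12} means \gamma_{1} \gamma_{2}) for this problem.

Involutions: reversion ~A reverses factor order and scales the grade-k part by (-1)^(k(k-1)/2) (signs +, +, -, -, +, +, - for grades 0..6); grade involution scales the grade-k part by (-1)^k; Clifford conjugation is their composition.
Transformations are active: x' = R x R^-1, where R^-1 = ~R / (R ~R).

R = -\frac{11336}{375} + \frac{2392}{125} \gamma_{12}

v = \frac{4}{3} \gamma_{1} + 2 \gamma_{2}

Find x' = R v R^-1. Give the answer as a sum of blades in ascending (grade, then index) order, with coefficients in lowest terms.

~R = -\frac{11336}{375} - \frac{2392}{125} \gamma_{12}, and R ~R = \frac{179999872}{140625}, so R^-1 = ~R / (\frac{179999872}{140625}).
R v = -\frac{2288}{1125} \gamma_{1} - \frac{6448}{75} \gamma_{2}
Answer: -\frac{30886}{24963} \gamma_{1} + \frac{17148}{8321} \gamma_{2}


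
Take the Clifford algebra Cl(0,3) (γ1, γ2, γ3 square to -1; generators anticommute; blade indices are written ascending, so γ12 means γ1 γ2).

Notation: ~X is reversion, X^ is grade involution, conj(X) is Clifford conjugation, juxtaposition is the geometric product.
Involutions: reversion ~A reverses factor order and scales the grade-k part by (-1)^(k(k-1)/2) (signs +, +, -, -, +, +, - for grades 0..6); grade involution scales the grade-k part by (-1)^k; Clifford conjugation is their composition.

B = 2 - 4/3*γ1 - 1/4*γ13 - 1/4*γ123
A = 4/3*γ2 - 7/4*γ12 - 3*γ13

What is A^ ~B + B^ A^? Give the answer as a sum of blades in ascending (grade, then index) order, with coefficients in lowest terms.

first term: 3/4 - 13/12*γ2 + 71/16*γ3 - 95/18*γ12 - 19/3*γ13 - 7/16*γ23 + 1/3*γ123
second term: -3/4 - 13/12*γ2 + 71/16*γ3 - 95/18*γ12 - 19/3*γ13 - 7/16*γ23 - 1/3*γ123
Answer: -13/6*γ2 + 71/8*γ3 - 95/9*γ12 - 38/3*γ13 - 7/8*γ23


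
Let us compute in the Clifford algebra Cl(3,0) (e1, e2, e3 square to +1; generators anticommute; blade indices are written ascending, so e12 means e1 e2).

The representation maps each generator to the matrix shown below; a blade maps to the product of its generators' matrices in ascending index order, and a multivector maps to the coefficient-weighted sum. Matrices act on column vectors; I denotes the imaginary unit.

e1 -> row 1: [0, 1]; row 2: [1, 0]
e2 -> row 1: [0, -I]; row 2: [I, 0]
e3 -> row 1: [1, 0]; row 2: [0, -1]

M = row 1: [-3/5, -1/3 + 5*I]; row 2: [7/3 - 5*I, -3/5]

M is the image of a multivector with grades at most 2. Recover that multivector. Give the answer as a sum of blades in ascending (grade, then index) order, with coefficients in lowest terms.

Method: 1, rho(e1), rho(e2), rho(e3) form a trace-orthogonal basis of the 2x2 complex matrices (tr(X Y) = 2 if X = Y, else 0), so M = m0*1 + m1*rho(e1) + m2*rho(e2) + m3*rho(e3) with m0 = tr(M)/2 = -3/5, m1 = tr(M rho(e1))/2 = 1, m2 = tr(M rho(e2))/2 = -5 - 4*I/3, m3 = tr(M rho(e3))/2 = 0.
Multiplying table entries, the bivector images are rho(e12) = I*rho(e3), rho(e13) = -I*rho(e2), rho(e23) = I*rho(e1); with real blade coefficients the real parts of m0..m3 are the coefficients of 1, e1, e2, e3 and the imaginary parts give the bivectors (e23: Im m1, e13: -Im m2, e12: Im m3).
Answer: -3/5 + e1 - 5*e2 + 4/3*e13


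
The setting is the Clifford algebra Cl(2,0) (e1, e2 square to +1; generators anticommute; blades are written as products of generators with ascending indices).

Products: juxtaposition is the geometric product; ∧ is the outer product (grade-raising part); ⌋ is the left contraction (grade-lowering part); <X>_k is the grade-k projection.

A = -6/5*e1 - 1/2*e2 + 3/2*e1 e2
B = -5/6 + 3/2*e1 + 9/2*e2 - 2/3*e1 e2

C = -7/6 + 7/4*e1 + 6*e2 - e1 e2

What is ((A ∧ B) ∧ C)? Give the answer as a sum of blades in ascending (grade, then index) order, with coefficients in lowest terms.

step 1: e1 + 5/12*e2 - 59/10*e1 e2
step 2: -7/6*e1 - 35/72*e2 + 2917/240*e1 e2
Answer: -7/6*e1 - 35/72*e2 + 2917/240*e1 e2


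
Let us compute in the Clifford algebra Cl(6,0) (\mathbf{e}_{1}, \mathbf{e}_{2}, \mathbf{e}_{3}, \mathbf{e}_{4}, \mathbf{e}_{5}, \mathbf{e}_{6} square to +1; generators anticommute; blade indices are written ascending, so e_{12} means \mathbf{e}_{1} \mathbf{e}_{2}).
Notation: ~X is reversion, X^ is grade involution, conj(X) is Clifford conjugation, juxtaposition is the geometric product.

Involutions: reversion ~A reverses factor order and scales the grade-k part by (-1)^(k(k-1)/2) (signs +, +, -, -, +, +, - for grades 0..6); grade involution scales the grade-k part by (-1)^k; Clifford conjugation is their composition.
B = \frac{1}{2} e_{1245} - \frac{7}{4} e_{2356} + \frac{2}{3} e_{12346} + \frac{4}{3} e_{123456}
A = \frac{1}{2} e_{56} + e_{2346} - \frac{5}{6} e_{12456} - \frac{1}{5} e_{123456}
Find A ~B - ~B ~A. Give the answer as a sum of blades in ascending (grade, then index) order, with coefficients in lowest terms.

first term: -\frac{4}{15} + \frac{2}{3} e_{1} - \frac{10}{9} e_{3} - \frac{2}{15} e_{5} - \frac{5}{12} e_{6} + \frac{7}{20} e_{14} + \frac{4}{3} e_{15} + \frac{7}{8} e_{23} - \frac{5}{9} e_{35} - \frac{1}{10} e_{36} - \frac{7}{4} e_{45} - \frac{35}{24} e_{134} + \frac{2}{3} e_{1234} - \frac{1}{4} e_{1246} - \frac{1}{2} e_{1356} + \frac{1}{3} e_{12345}
second term: \frac{4}{15} + \frac{2}{3} e_{1} + \frac{10}{9} e_{3} - \frac{2}{15} e_{5} - \frac{5}{12} e_{6} - \frac{7}{20} e_{14} + \frac{4}{3} e_{15} - \frac{7}{8} e_{23} + \frac{5}{9} e_{35} + \frac{1}{10} e_{36} + \frac{7}{4} e_{45} + \frac{35}{24} e_{134} - \frac{2}{3} e_{1234} - \frac{1}{4} e_{1246} - \frac{1}{2} e_{1356} + \frac{1}{3} e_{12345}
Answer: -\frac{8}{15} - \frac{20}{9} e_{3} + \frac{7}{10} e_{14} + \frac{7}{4} e_{23} - \frac{10}{9} e_{35} - \frac{1}{5} e_{36} - \frac{7}{2} e_{45} - \frac{35}{12} e_{134} + \frac{4}{3} e_{1234}


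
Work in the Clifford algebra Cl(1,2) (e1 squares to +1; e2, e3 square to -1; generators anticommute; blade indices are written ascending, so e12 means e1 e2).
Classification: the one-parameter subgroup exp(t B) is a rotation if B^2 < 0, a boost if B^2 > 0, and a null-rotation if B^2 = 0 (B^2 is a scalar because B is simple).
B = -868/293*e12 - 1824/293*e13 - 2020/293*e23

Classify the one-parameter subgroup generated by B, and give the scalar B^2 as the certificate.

B^2 term by term: the squares give (-868/293)^2*(e12)^2 + (-1824/293)^2*(e13)^2 + (-2020/293)^2*(e23)^2 = 753424/85849*(+1) + 3326976/85849*(+1) + 4080400/85849*(-1) = 0 (each basis 2-blade squares to minus the product of its generators' squares); cross terms between blades sharing an index anticommute and cancel. So B^2 = 0.
Answer: null-rotation, certificate B^2 = 0. One invariant decides it: the square 0 survives every conjugation, and its sign is exactly the classification.
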